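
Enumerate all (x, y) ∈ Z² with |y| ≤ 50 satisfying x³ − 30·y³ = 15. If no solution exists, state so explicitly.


The equation is x³ - 30y³ = 15. For fixed y, x³ = 30·y³ + 15, so a solution requires the RHS to be a perfect cube.
Strategy: iterate y from -50 to 50, compute RHS = 30·y³ + 15, and check whether it is a (positive or negative) perfect cube.
Check small values of y:
  y = 0: RHS = 15 is not a perfect cube.
  y = 1: RHS = 45 is not a perfect cube.
  y = -1: RHS = -15 is not a perfect cube.
  y = 2: RHS = 255 is not a perfect cube.
  y = -2: RHS = -225 is not a perfect cube.
  y = 3: RHS = 825 is not a perfect cube.
  y = -3: RHS = -795 is not a perfect cube.
Continuing the search up to |y| = 50 finds no solutions either.
No (x, y) in the scanned range satisfies the equation.

No integer solutions with |y| ≤ 50.


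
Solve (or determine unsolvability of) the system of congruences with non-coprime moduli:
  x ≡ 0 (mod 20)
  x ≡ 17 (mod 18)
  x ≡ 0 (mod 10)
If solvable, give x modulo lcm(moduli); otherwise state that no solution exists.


Moduli 20, 18, 10 are not pairwise coprime, so CRT works modulo lcm(m_i) when all pairwise compatibility conditions hold.
Pairwise compatibility: gcd(m_i, m_j) must divide a_i - a_j for every pair.
Merge one congruence at a time:
  Start: x ≡ 0 (mod 20).
  Combine with x ≡ 17 (mod 18): gcd(20, 18) = 2, and 17 - 0 = 17 is NOT divisible by 2.
    ⇒ system is inconsistent (no integer solution).

No solution (the system is inconsistent).


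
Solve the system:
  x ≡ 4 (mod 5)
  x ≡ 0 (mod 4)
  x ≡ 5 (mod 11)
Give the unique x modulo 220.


Moduli 5, 4, 11 are pairwise coprime; by CRT there is a unique solution modulo M = 5 · 4 · 11 = 220.
Solve pairwise, accumulating the modulus:
  Start with x ≡ 4 (mod 5).
  Combine with x ≡ 0 (mod 4): since gcd(5, 4) = 1, we get a unique residue mod 20.
    Write x = 4 + 5·t and substitute into x ≡ 0 (mod 4): 5·t ≡ 0 − 4 = -4 (mod 4).
    Reduce coefficients mod 4: 1·t ≡ 0 (mod 4).
    So t ≡ 0 (mod 4).
    Then x = 4 + 5·0 = 4, valid modulo lcm(5, 4) = 20: x ≡ 4 (mod 20).
  Combine with x ≡ 5 (mod 11): since gcd(20, 11) = 1, we get a unique residue mod 220.
    Write x = 4 + 20·t and substitute into x ≡ 5 (mod 11): 20·t ≡ 5 − 4 = 1 (mod 11).
    Reduce coefficients mod 11: 9·t ≡ 1 (mod 11).
    The inverse of 9 mod 11 is 5 (since 9·5 = 45 = 4·11 + 1), so t ≡ 5·1 = 5 ≡ 5 (mod 11).
    Then x = 4 + 20·5 = 104, valid modulo lcm(20, 11) = 220: x ≡ 104 (mod 220).
Verify: 104 mod 5 = 4 ✓, 104 mod 4 = 0 ✓, 104 mod 11 = 5 ✓.

x ≡ 104 (mod 220).


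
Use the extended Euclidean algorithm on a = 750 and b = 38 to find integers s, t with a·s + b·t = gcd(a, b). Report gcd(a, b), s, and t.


Euclidean algorithm on (750, 38) — divide until remainder is 0:
  750 = 19 · 38 + 28
  38 = 1 · 28 + 10
  28 = 2 · 10 + 8
  10 = 1 · 8 + 2
  8 = 4 · 2 + 0
gcd(750, 38) = 2.
Track Bezout coefficients alongside the remainders: start with r₀ = 750 = a·1 + b·0 (s = 1, t = 0) and r₁ = 38 = a·0 + b·1 (s = 0, t = 1); each new remainder r_{k+1} = r_{k-1} − q_k·r_k inherits s_{k+1} = s_{k-1} − q_k·s_k, t_{k+1} = t_{k-1} − q_k·t_k, so r_k = a·s_k + b·t_k at every step:
  q = 19: r = 28, s = 1 − 19·0 = 1, t = 0 − 19·1 = -19  (check: 750·1 + 38·(-19) = 28)
  q = 1: r = 10, s = 0 − 1·1 = -1, t = 1 − 1·(-19) = 20  (check: 750·(-1) + 38·20 = 10)
  q = 2: r = 8, s = 1 − 2·(-1) = 3, t = -19 − 2·20 = -59  (check: 750·3 + 38·(-59) = 8)
  q = 1: r = 2, s = -1 − 1·3 = -4, t = 20 − 1·(-59) = 79  (check: 750·(-4) + 38·79 = 2)
The row with r = 2 (the gcd) gives the Bezout coefficients s = -4, t = 79.
Result: 750 · (-4) + 38 · (79) = 2.

gcd(750, 38) = 2; s = -4, t = 79 (check: 750·(-4) + 38·79 = 2).


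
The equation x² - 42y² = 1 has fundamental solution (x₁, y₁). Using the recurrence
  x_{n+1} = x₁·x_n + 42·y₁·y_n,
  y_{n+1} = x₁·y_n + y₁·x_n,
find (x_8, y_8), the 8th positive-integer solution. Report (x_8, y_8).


Step 1: Find the fundamental solution (x₁, y₁) of x² - 42y² = 1.
  Expand √42 as a continued fraction. a₀ = ⌊√42⌋ = 6; iterate m_{k+1} = d_k·a_k − m_k, d_{k+1} = (42 − m_{k+1}²)/d_k, a_{k+1} = ⌊(a₀ + m_{k+1})/d_{k+1}⌋ (starting m₀ = 0, d₀ = 1), with convergents p_k = a_k·p_{k-1} + p_{k-2}, q_k = a_k·q_{k-1} + q_{k-2} (p₋₁ = 1, q₋₁ = 0):
  k = 0: a₀ = 6; p₀/q₀ = 6/1; p₀² − 42·q₀² = 36 − 42 = -6.
  k = 1: m = 6, d = 6, a = ⌊(6 + 6)/6⌋ = 2; p/q = (2·6 + 1)/(2·1 + 0) = 13/2; p² − 42·q² = 169 − 168 = 1.
  The first convergent with p² − 42·q² = 1 gives the fundamental solution (x₁, y₁) = (13, 2).
Step 2: Apply the recurrence (x_{n+1}, y_{n+1}) = (x₁x_n + 42y₁y_n, x₁y_n + y₁x_n) repeatedly.
  From (x_1, y_1) = (13, 2): x_2 = 13·13 + 42·2·2 = 337; y_2 = 13·2 + 2·13 = 52.
  From (x_2, y_2) = (337, 52): x_3 = 13·337 + 42·2·52 = 8749; y_3 = 13·52 + 2·337 = 1350.
  From (x_3, y_3) = (8749, 1350): x_4 = 13·8749 + 42·2·1350 = 227137; y_4 = 13·1350 + 2·8749 = 35048.
  From (x_4, y_4) = (227137, 35048): x_5 = 13·227137 + 42·2·35048 = 5896813; y_5 = 13·35048 + 2·227137 = 909898.
  From (x_5, y_5) = (5896813, 909898): x_6 = 13·5896813 + 42·2·909898 = 153090001; y_6 = 13·909898 + 2·5896813 = 23622300.
  From (x_6, y_6) = (153090001, 23622300): x_7 = 13·153090001 + 42·2·23622300 = 3974443213; y_7 = 13·23622300 + 2·153090001 = 613269902.
  From (x_7, y_7) = (3974443213, 613269902): x_8 = 13·3974443213 + 42·2·613269902 = 103182433537; y_8 = 13·613269902 + 2·3974443213 = 15921395152.
Step 3: Verify x_8² - 42·y_8² = 10646614590617422330369 - 10646614590617422330368 = 1 (should be 1). ✓

(x_1, y_1) = (13, 2); (x_8, y_8) = (103182433537, 15921395152).


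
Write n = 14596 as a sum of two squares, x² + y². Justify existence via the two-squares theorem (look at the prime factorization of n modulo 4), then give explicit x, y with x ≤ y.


Step 1: Factor n = 14596 = 2^2 · 41 · 89.
Step 2: Check the mod-4 condition on each prime factor: 2 = 2 (special); 41 ≡ 1 (mod 4), exponent 1; 89 ≡ 1 (mod 4), exponent 1.
All primes ≡ 3 (mod 4) appear to even exponent (or don't appear), so by the two-squares theorem n IS expressible as a sum of two squares.
Step 3: Build a representation. Group n = k² · m with k = 2 and m = 41 · 89 = 3649 (a product of primes ≡ 1 (mod 4)); a representation of m scales to one of n via (k·x)² + (k·y)² = k²(x² + y²). Each prime p ≡ 1 (mod 4) is itself a sum of two squares; find a² by testing p − a² for a perfect square:
  41: 41 − 1² = 40, 41 − 2² = 37, 41 − 3² = 32, 41 − 4² = 25 = 5² ⇒ 41 = 4² + 5².
  89: 89 − 1² = 88, 89 − 2² = 85, 89 − 3² = 80, 89 − 4² = 73, 89 − 5² = 64 = 8² ⇒ 89 = 5² + 8².
  Combine using the Brahmagupta–Fibonacci identity (a² + b²)(c² + d²) = (ac − bd)² + (ad + bc)² = (ac + bd)² + (ad − bc)²:
  41 · 89 = 3649: from (4² + 5²)(5² + 8²), take (4·5 − 5·8, 4·8 + 5·5) = (20 − 40, 32 + 25) = (-20, 57); dropping signs (only squares matter) gives (20, 57); check 20² + 57² = 400 + 3249 = 3649 ✓.
  Scale by k = 2: (2·20, 2·57) = (40, 114).
Step 4: Order so x ≤ y and verify: 40² + 114² = 1600 + 12996 = 14596 = n. ✓

n = 14596 = 40² + 114² (one valid representation with x ≤ y).


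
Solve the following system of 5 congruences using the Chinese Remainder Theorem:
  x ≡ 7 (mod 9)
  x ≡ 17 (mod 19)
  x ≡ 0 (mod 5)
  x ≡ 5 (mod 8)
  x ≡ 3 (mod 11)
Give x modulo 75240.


Product of moduli M = 9 · 19 · 5 · 8 · 11 = 75240.
Merge one congruence at a time:
  Start: x ≡ 7 (mod 9).
  Combine with x ≡ 17 (mod 19); new modulus lcm = 171.
    Write x = 7 + 9·t and substitute into x ≡ 17 (mod 19): 9·t ≡ 17 − 7 = 10 (mod 19).
    The inverse of 9 mod 19 is 17 (since 9·17 = 153 = 8·19 + 1), so t ≡ 17·10 = 170 ≡ 18 (mod 19).
    Then x = 7 + 9·18 = 169, valid modulo lcm(9, 19) = 171: x ≡ 169 (mod 171).
  Combine with x ≡ 0 (mod 5); new modulus lcm = 855.
    Write x = 169 + 171·t and substitute into x ≡ 0 (mod 5): 171·t ≡ 0 − 169 = -169 (mod 5).
    Reduce coefficients mod 5: 1·t ≡ 1 (mod 5).
    So t ≡ 1 (mod 5).
    Then x = 169 + 171·1 = 340, valid modulo lcm(171, 5) = 855: x ≡ 340 (mod 855).
  Combine with x ≡ 5 (mod 8); new modulus lcm = 6840.
    Write x = 340 + 855·t and substitute into x ≡ 5 (mod 8): 855·t ≡ 5 − 340 = -335 (mod 8).
    Reduce coefficients mod 8: 7·t ≡ 1 (mod 8).
    The inverse of 7 mod 8 is 7 (since 7·7 = 49 = 6·8 + 1), so t ≡ 7·1 = 7 ≡ 7 (mod 8).
    Then x = 340 + 855·7 = 6325, valid modulo lcm(855, 8) = 6840: x ≡ 6325 (mod 6840).
  Combine with x ≡ 3 (mod 11); new modulus lcm = 75240.
    Write x = 6325 + 6840·t and substitute into x ≡ 3 (mod 11): 6840·t ≡ 3 − 6325 = -6322 (mod 11).
    Reduce coefficients mod 11: 9·t ≡ 3 (mod 11).
    The inverse of 9 mod 11 is 5 (since 9·5 = 45 = 4·11 + 1), so t ≡ 5·3 = 15 ≡ 4 (mod 11).
    Then x = 6325 + 6840·4 = 33685, valid modulo lcm(6840, 11) = 75240: x ≡ 33685 (mod 75240).
Verify against each original: 33685 mod 9 = 7, 33685 mod 19 = 17, 33685 mod 5 = 0, 33685 mod 8 = 5, 33685 mod 11 = 3.

x ≡ 33685 (mod 75240).


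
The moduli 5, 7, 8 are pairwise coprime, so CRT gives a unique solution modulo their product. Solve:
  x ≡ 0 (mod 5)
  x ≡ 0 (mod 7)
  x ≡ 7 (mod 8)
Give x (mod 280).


Moduli 5, 7, 8 are pairwise coprime; by CRT there is a unique solution modulo M = 5 · 7 · 8 = 280.
Solve pairwise, accumulating the modulus:
  Start with x ≡ 0 (mod 5).
  Combine with x ≡ 0 (mod 7): since gcd(5, 7) = 1, we get a unique residue mod 35.
    Write x = 0 + 5·t and substitute into x ≡ 0 (mod 7): 5·t ≡ 0 − 0 = 0 (mod 7).
    The inverse of 5 mod 7 is 3 (since 5·3 = 15 = 2·7 + 1), so t ≡ 3·0 = 0 ≡ 0 (mod 7).
    Then x = 0 + 5·0 = 0, valid modulo lcm(5, 7) = 35: x ≡ 0 (mod 35).
  Combine with x ≡ 7 (mod 8): since gcd(35, 8) = 1, we get a unique residue mod 280.
    Write x = 0 + 35·t and substitute into x ≡ 7 (mod 8): 35·t ≡ 7 − 0 = 7 (mod 8).
    Reduce coefficients mod 8: 3·t ≡ 7 (mod 8).
    The inverse of 3 mod 8 is 3 (since 3·3 = 9 = 1·8 + 1), so t ≡ 3·7 = 21 ≡ 5 (mod 8).
    Then x = 0 + 35·5 = 175, valid modulo lcm(35, 8) = 280: x ≡ 175 (mod 280).
Verify: 175 mod 5 = 0 ✓, 175 mod 7 = 0 ✓, 175 mod 8 = 7 ✓.

x ≡ 175 (mod 280).


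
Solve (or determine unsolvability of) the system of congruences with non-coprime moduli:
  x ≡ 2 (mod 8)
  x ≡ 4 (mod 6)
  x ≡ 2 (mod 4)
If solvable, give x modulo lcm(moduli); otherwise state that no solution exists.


Moduli 8, 6, 4 are not pairwise coprime, so CRT works modulo lcm(m_i) when all pairwise compatibility conditions hold.
Pairwise compatibility: gcd(m_i, m_j) must divide a_i - a_j for every pair.
Merge one congruence at a time:
  Start: x ≡ 2 (mod 8).
  Combine with x ≡ 4 (mod 6): gcd(8, 6) = 2; 4 - 2 = 2, which IS divisible by 2, so compatible.
    Write x = 2 + 8·t and substitute into x ≡ 4 (mod 6): 8·t ≡ 4 − 2 = 2 (mod 6).
    Divide the congruence (and modulus) by g = 2: 4·t ≡ 1 (mod 3).
    Reduce coefficients mod 3: 1·t ≡ 1 (mod 3).
    So t ≡ 1 (mod 3).
    Then x = 2 + 8·1 = 10, valid modulo lcm(8, 6) = 24: x ≡ 10 (mod 24).
  Combine with x ≡ 2 (mod 4): gcd(24, 4) = 4; 2 - 10 = -8, which IS divisible by 4, so compatible.
    Write x = 10 + 24·t and substitute into x ≡ 2 (mod 4): 24·t ≡ 2 − 10 = -8 (mod 4).
    Divide the congruence (and modulus) by g = 4: 6·t ≡ -2 (mod 1).
    Modulo 1 every t works; take t = 0.
    Then x = 10 + 24·0 = 10, valid modulo lcm(24, 4) = 24: x ≡ 10 (mod 24).
Verify: 10 mod 8 = 2, 10 mod 6 = 4, 10 mod 4 = 2.

x ≡ 10 (mod 24).


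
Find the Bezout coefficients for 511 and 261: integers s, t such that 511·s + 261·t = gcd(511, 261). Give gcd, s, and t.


Euclidean algorithm on (511, 261) — divide until remainder is 0:
  511 = 1 · 261 + 250
  261 = 1 · 250 + 11
  250 = 22 · 11 + 8
  11 = 1 · 8 + 3
  8 = 2 · 3 + 2
  3 = 1 · 2 + 1
  2 = 2 · 1 + 0
gcd(511, 261) = 1.
Track Bezout coefficients alongside the remainders: start with r₀ = 511 = a·1 + b·0 (s = 1, t = 0) and r₁ = 261 = a·0 + b·1 (s = 0, t = 1); each new remainder r_{k+1} = r_{k-1} − q_k·r_k inherits s_{k+1} = s_{k-1} − q_k·s_k, t_{k+1} = t_{k-1} − q_k·t_k, so r_k = a·s_k + b·t_k at every step:
  q = 1: r = 250, s = 1 − 1·0 = 1, t = 0 − 1·1 = -1  (check: 511·1 + 261·(-1) = 250)
  q = 1: r = 11, s = 0 − 1·1 = -1, t = 1 − 1·(-1) = 2  (check: 511·(-1) + 261·2 = 11)
  q = 22: r = 8, s = 1 − 22·(-1) = 23, t = -1 − 22·2 = -45  (check: 511·23 + 261·(-45) = 8)
  q = 1: r = 3, s = -1 − 1·23 = -24, t = 2 − 1·(-45) = 47  (check: 511·(-24) + 261·47 = 3)
  q = 2: r = 2, s = 23 − 2·(-24) = 71, t = -45 − 2·47 = -139  (check: 511·71 + 261·(-139) = 2)
  q = 1: r = 1, s = -24 − 1·71 = -95, t = 47 − 1·(-139) = 186  (check: 511·(-95) + 261·186 = 1)
The row with r = 1 (the gcd) gives the Bezout coefficients s = -95, t = 186.
Result: 511 · (-95) + 261 · (186) = 1.

gcd(511, 261) = 1; s = -95, t = 186 (check: 511·(-95) + 261·186 = 1).


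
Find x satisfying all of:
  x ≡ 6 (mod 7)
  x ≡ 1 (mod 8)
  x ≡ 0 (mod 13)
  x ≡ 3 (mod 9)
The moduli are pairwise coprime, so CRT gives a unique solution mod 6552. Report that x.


Product of moduli M = 7 · 8 · 13 · 9 = 6552.
Merge one congruence at a time:
  Start: x ≡ 6 (mod 7).
  Combine with x ≡ 1 (mod 8); new modulus lcm = 56.
    Write x = 6 + 7·t and substitute into x ≡ 1 (mod 8): 7·t ≡ 1 − 6 = -5 (mod 8).
    Reduce coefficients mod 8: 7·t ≡ 3 (mod 8).
    The inverse of 7 mod 8 is 7 (since 7·7 = 49 = 6·8 + 1), so t ≡ 7·3 = 21 ≡ 5 (mod 8).
    Then x = 6 + 7·5 = 41, valid modulo lcm(7, 8) = 56: x ≡ 41 (mod 56).
  Combine with x ≡ 0 (mod 13); new modulus lcm = 728.
    Write x = 41 + 56·t and substitute into x ≡ 0 (mod 13): 56·t ≡ 0 − 41 = -41 (mod 13).
    Reduce coefficients mod 13: 4·t ≡ 11 (mod 13).
    The inverse of 4 mod 13 is 10 (since 4·10 = 40 = 3·13 + 1), so t ≡ 10·11 = 110 ≡ 6 (mod 13).
    Then x = 41 + 56·6 = 377, valid modulo lcm(56, 13) = 728: x ≡ 377 (mod 728).
  Combine with x ≡ 3 (mod 9); new modulus lcm = 6552.
    Write x = 377 + 728·t and substitute into x ≡ 3 (mod 9): 728·t ≡ 3 − 377 = -374 (mod 9).
    Reduce coefficients mod 9: 8·t ≡ 4 (mod 9).
    The inverse of 8 mod 9 is 8 (since 8·8 = 64 = 7·9 + 1), so t ≡ 8·4 = 32 ≡ 5 (mod 9).
    Then x = 377 + 728·5 = 4017, valid modulo lcm(728, 9) = 6552: x ≡ 4017 (mod 6552).
Verify against each original: 4017 mod 7 = 6, 4017 mod 8 = 1, 4017 mod 13 = 0, 4017 mod 9 = 3.

x ≡ 4017 (mod 6552).


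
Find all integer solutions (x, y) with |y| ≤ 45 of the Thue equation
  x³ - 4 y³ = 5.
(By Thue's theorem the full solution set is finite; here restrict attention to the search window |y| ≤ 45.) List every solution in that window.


The equation is x³ - 4y³ = 5. For fixed y, x³ = 4·y³ + 5, so a solution requires the RHS to be a perfect cube.
Strategy: iterate y from -45 to 45, compute RHS = 4·y³ + 5, and check whether it is a (positive or negative) perfect cube.
Check small values of y:
  y = 0: RHS = 5 is not a perfect cube.
  y = 1: RHS = 9 is not a perfect cube.
  y = -1: RHS = 1 = (1)³ ⇒ x = 1 works.
  y = 2: RHS = 37 is not a perfect cube.
  y = -2: RHS = -27 = (-3)³ ⇒ x = -3 works.
  y = 3: RHS = 113 is not a perfect cube.
  y = -3: RHS = -103 is not a perfect cube.
Continuing the search up to |y| = 45 finds no further solutions beyond those listed.
Collected solutions: (1, -1), (-3, -2).

Solutions (with |y| ≤ 45): (1, -1), (-3, -2).


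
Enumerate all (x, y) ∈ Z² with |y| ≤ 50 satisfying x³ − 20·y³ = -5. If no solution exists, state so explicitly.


The equation is x³ - 20y³ = -5. For fixed y, x³ = 20·y³ − 5, so a solution requires the RHS to be a perfect cube.
Strategy: iterate y from -50 to 50, compute RHS = 20·y³ − 5, and check whether it is a (positive or negative) perfect cube.
Check small values of y:
  y = 0: RHS = -5 is not a perfect cube.
  y = 1: RHS = 15 is not a perfect cube.
  y = -1: RHS = -25 is not a perfect cube.
  y = 2: RHS = 155 is not a perfect cube.
  y = -2: RHS = -165 is not a perfect cube.
  y = 3: RHS = 535 is not a perfect cube.
  y = -3: RHS = -545 is not a perfect cube.
Continuing the search up to |y| = 50 finds no solutions either.
No (x, y) in the scanned range satisfies the equation.

No integer solutions with |y| ≤ 50.


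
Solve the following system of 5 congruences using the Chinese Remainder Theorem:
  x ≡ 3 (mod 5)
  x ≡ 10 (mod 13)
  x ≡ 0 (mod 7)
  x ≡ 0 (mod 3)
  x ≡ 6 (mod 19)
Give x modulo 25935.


Product of moduli M = 5 · 13 · 7 · 3 · 19 = 25935.
Merge one congruence at a time:
  Start: x ≡ 3 (mod 5).
  Combine with x ≡ 10 (mod 13); new modulus lcm = 65.
    Write x = 3 + 5·t and substitute into x ≡ 10 (mod 13): 5·t ≡ 10 − 3 = 7 (mod 13).
    The inverse of 5 mod 13 is 8 (since 5·8 = 40 = 3·13 + 1), so t ≡ 8·7 = 56 ≡ 4 (mod 13).
    Then x = 3 + 5·4 = 23, valid modulo lcm(5, 13) = 65: x ≡ 23 (mod 65).
  Combine with x ≡ 0 (mod 7); new modulus lcm = 455.
    Write x = 23 + 65·t and substitute into x ≡ 0 (mod 7): 65·t ≡ 0 − 23 = -23 (mod 7).
    Reduce coefficients mod 7: 2·t ≡ 5 (mod 7).
    The inverse of 2 mod 7 is 4 (since 2·4 = 8 = 1·7 + 1), so t ≡ 4·5 = 20 ≡ 6 (mod 7).
    Then x = 23 + 65·6 = 413, valid modulo lcm(65, 7) = 455: x ≡ 413 (mod 455).
  Combine with x ≡ 0 (mod 3); new modulus lcm = 1365.
    Write x = 413 + 455·t and substitute into x ≡ 0 (mod 3): 455·t ≡ 0 − 413 = -413 (mod 3).
    Reduce coefficients mod 3: 2·t ≡ 1 (mod 3).
    The inverse of 2 mod 3 is 2 (since 2·2 = 4 = 1·3 + 1), so t ≡ 2·1 = 2 ≡ 2 (mod 3).
    Then x = 413 + 455·2 = 1323, valid modulo lcm(455, 3) = 1365: x ≡ 1323 (mod 1365).
  Combine with x ≡ 6 (mod 19); new modulus lcm = 25935.
    Write x = 1323 + 1365·t and substitute into x ≡ 6 (mod 19): 1365·t ≡ 6 − 1323 = -1317 (mod 19).
    Reduce coefficients mod 19: 16·t ≡ 13 (mod 19).
    The inverse of 16 mod 19 is 6 (since 16·6 = 96 = 5·19 + 1), so t ≡ 6·13 = 78 ≡ 2 (mod 19).
    Then x = 1323 + 1365·2 = 4053, valid modulo lcm(1365, 19) = 25935: x ≡ 4053 (mod 25935).
Verify against each original: 4053 mod 5 = 3, 4053 mod 13 = 10, 4053 mod 7 = 0, 4053 mod 3 = 0, 4053 mod 19 = 6.

x ≡ 4053 (mod 25935).


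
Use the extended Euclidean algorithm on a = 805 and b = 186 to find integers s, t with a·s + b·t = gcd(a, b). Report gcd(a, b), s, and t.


Euclidean algorithm on (805, 186) — divide until remainder is 0:
  805 = 4 · 186 + 61
  186 = 3 · 61 + 3
  61 = 20 · 3 + 1
  3 = 3 · 1 + 0
gcd(805, 186) = 1.
Track Bezout coefficients alongside the remainders: start with r₀ = 805 = a·1 + b·0 (s = 1, t = 0) and r₁ = 186 = a·0 + b·1 (s = 0, t = 1); each new remainder r_{k+1} = r_{k-1} − q_k·r_k inherits s_{k+1} = s_{k-1} − q_k·s_k, t_{k+1} = t_{k-1} − q_k·t_k, so r_k = a·s_k + b·t_k at every step:
  q = 4: r = 61, s = 1 − 4·0 = 1, t = 0 − 4·1 = -4  (check: 805·1 + 186·(-4) = 61)
  q = 3: r = 3, s = 0 − 3·1 = -3, t = 1 − 3·(-4) = 13  (check: 805·(-3) + 186·13 = 3)
  q = 20: r = 1, s = 1 − 20·(-3) = 61, t = -4 − 20·13 = -264  (check: 805·61 + 186·(-264) = 1)
The row with r = 1 (the gcd) gives the Bezout coefficients s = 61, t = -264.
Result: 805 · (61) + 186 · (-264) = 1.

gcd(805, 186) = 1; s = 61, t = -264 (check: 805·61 + 186·(-264) = 1).


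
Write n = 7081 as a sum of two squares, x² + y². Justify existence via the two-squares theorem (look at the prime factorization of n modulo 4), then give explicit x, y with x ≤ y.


Step 1: Factor n = 7081 = 73 · 97.
Step 2: Check the mod-4 condition on each prime factor: 73 ≡ 1 (mod 4), exponent 1; 97 ≡ 1 (mod 4), exponent 1.
All primes ≡ 3 (mod 4) appear to even exponent (or don't appear), so by the two-squares theorem n IS expressible as a sum of two squares.
Step 3: Build a representation. Here n = 73 · 97 is a product of primes ≡ 1 (mod 4). Each prime p ≡ 1 (mod 4) is itself a sum of two squares; find a² by testing p − a² for a perfect square:
  73: 73 − 1² = 72, 73 − 2² = 69, 73 − 3² = 64 = 8² ⇒ 73 = 3² + 8².
  97: 97 − 1² = 96, 97 − 2² = 93, 97 − 3² = 88, 97 − 4² = 81 = 9² ⇒ 97 = 4² + 9².
  Combine using the Brahmagupta–Fibonacci identity (a² + b²)(c² + d²) = (ac − bd)² + (ad + bc)² = (ac + bd)² + (ad − bc)²:
  73 · 97 = 7081: from (3² + 8²)(4² + 9²), take (3·4 − 8·9, 3·9 + 8·4) = (12 − 72, 27 + 32) = (-60, 59); dropping signs (only squares matter) gives (60, 59); check 60² + 59² = 3600 + 3481 = 7081 ✓.
Step 4: Order so x ≤ y and verify: 59² + 60² = 3481 + 3600 = 7081 = n. ✓

n = 7081 = 59² + 60² (one valid representation with x ≤ y).


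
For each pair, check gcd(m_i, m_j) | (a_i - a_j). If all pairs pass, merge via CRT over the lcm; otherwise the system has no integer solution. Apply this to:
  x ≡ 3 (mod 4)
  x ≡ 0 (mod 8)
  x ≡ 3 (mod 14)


Moduli 4, 8, 14 are not pairwise coprime, so CRT works modulo lcm(m_i) when all pairwise compatibility conditions hold.
Pairwise compatibility: gcd(m_i, m_j) must divide a_i - a_j for every pair.
Merge one congruence at a time:
  Start: x ≡ 3 (mod 4).
  Combine with x ≡ 0 (mod 8): gcd(4, 8) = 4, and 0 - 3 = -3 is NOT divisible by 4.
    ⇒ system is inconsistent (no integer solution).

No solution (the system is inconsistent).


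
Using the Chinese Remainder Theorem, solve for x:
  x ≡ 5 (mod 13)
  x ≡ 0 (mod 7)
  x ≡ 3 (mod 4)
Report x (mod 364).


Moduli 13, 7, 4 are pairwise coprime; by CRT there is a unique solution modulo M = 13 · 7 · 4 = 364.
Solve pairwise, accumulating the modulus:
  Start with x ≡ 5 (mod 13).
  Combine with x ≡ 0 (mod 7): since gcd(13, 7) = 1, we get a unique residue mod 91.
    Write x = 5 + 13·t and substitute into x ≡ 0 (mod 7): 13·t ≡ 0 − 5 = -5 (mod 7).
    Reduce coefficients mod 7: 6·t ≡ 2 (mod 7).
    The inverse of 6 mod 7 is 6 (since 6·6 = 36 = 5·7 + 1), so t ≡ 6·2 = 12 ≡ 5 (mod 7).
    Then x = 5 + 13·5 = 70, valid modulo lcm(13, 7) = 91: x ≡ 70 (mod 91).
  Combine with x ≡ 3 (mod 4): since gcd(91, 4) = 1, we get a unique residue mod 364.
    Write x = 70 + 91·t and substitute into x ≡ 3 (mod 4): 91·t ≡ 3 − 70 = -67 (mod 4).
    Reduce coefficients mod 4: 3·t ≡ 1 (mod 4).
    The inverse of 3 mod 4 is 3 (since 3·3 = 9 = 2·4 + 1), so t ≡ 3·1 = 3 ≡ 3 (mod 4).
    Then x = 70 + 91·3 = 343, valid modulo lcm(91, 4) = 364: x ≡ 343 (mod 364).
Verify: 343 mod 13 = 5 ✓, 343 mod 7 = 0 ✓, 343 mod 4 = 3 ✓.

x ≡ 343 (mod 364).


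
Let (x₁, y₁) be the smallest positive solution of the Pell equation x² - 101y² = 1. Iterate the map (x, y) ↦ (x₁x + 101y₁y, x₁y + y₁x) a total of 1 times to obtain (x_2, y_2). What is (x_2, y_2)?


Step 1: Find the fundamental solution (x₁, y₁) of x² - 101y² = 1.
  Expand √101 as a continued fraction. a₀ = ⌊√101⌋ = 10; iterate m_{k+1} = d_k·a_k − m_k, d_{k+1} = (101 − m_{k+1}²)/d_k, a_{k+1} = ⌊(a₀ + m_{k+1})/d_{k+1}⌋ (starting m₀ = 0, d₀ = 1), with convergents p_k = a_k·p_{k-1} + p_{k-2}, q_k = a_k·q_{k-1} + q_{k-2} (p₋₁ = 1, q₋₁ = 0):
  k = 0: a₀ = 10; p₀/q₀ = 10/1; p₀² − 101·q₀² = 100 − 101 = -1.
  k = 1: m = 10, d = 1, a = ⌊(10 + 10)/1⌋ = 20; p/q = (20·10 + 1)/(20·1 + 0) = 201/20; p² − 101·q² = 40401 − 40400 = 1.
  The first convergent with p² − 101·q² = 1 gives the fundamental solution (x₁, y₁) = (201, 20).
Step 2: Apply the recurrence (x_{n+1}, y_{n+1}) = (x₁x_n + 101y₁y_n, x₁y_n + y₁x_n) repeatedly.
  From (x_1, y_1) = (201, 20): x_2 = 201·201 + 101·20·20 = 80801; y_2 = 201·20 + 20·201 = 8040.
Step 3: Verify x_2² - 101·y_2² = 6528801601 - 6528801600 = 1 (should be 1). ✓

(x_1, y_1) = (201, 20); (x_2, y_2) = (80801, 8040).


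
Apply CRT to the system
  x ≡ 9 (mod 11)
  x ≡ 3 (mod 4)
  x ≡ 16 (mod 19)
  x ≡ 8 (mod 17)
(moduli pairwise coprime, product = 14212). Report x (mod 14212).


Product of moduli M = 11 · 4 · 19 · 17 = 14212.
Merge one congruence at a time:
  Start: x ≡ 9 (mod 11).
  Combine with x ≡ 3 (mod 4); new modulus lcm = 44.
    Write x = 9 + 11·t and substitute into x ≡ 3 (mod 4): 11·t ≡ 3 − 9 = -6 (mod 4).
    Reduce coefficients mod 4: 3·t ≡ 2 (mod 4).
    The inverse of 3 mod 4 is 3 (since 3·3 = 9 = 2·4 + 1), so t ≡ 3·2 = 6 ≡ 2 (mod 4).
    Then x = 9 + 11·2 = 31, valid modulo lcm(11, 4) = 44: x ≡ 31 (mod 44).
  Combine with x ≡ 16 (mod 19); new modulus lcm = 836.
    Write x = 31 + 44·t and substitute into x ≡ 16 (mod 19): 44·t ≡ 16 − 31 = -15 (mod 19).
    Reduce coefficients mod 19: 6·t ≡ 4 (mod 19).
    The inverse of 6 mod 19 is 16 (since 6·16 = 96 = 5·19 + 1), so t ≡ 16·4 = 64 ≡ 7 (mod 19).
    Then x = 31 + 44·7 = 339, valid modulo lcm(44, 19) = 836: x ≡ 339 (mod 836).
  Combine with x ≡ 8 (mod 17); new modulus lcm = 14212.
    Write x = 339 + 836·t and substitute into x ≡ 8 (mod 17): 836·t ≡ 8 − 339 = -331 (mod 17).
    Reduce coefficients mod 17: 3·t ≡ 9 (mod 17).
    The inverse of 3 mod 17 is 6 (since 3·6 = 18 = 1·17 + 1), so t ≡ 6·9 = 54 ≡ 3 (mod 17).
    Then x = 339 + 836·3 = 2847, valid modulo lcm(836, 17) = 14212: x ≡ 2847 (mod 14212).
Verify against each original: 2847 mod 11 = 9, 2847 mod 4 = 3, 2847 mod 19 = 16, 2847 mod 17 = 8.

x ≡ 2847 (mod 14212).


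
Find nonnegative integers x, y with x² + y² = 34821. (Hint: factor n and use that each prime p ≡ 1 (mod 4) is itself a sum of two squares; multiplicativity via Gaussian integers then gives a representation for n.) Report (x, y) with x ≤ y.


Step 1: Factor n = 34821 = 3^2 · 53 · 73.
Step 2: Check the mod-4 condition on each prime factor: 3 ≡ 3 (mod 4), exponent 2 (must be even); 53 ≡ 1 (mod 4), exponent 1; 73 ≡ 1 (mod 4), exponent 1.
All primes ≡ 3 (mod 4) appear to even exponent (or don't appear), so by the two-squares theorem n IS expressible as a sum of two squares.
Step 3: Build a representation. Group n = k² · m with k = 3 and m = 53 · 73 = 3869 (a product of primes ≡ 1 (mod 4)); a representation of m scales to one of n via (k·x)² + (k·y)² = k²(x² + y²). Each prime p ≡ 1 (mod 4) is itself a sum of two squares; find a² by testing p − a² for a perfect square:
  53: 53 − 1² = 52, 53 − 2² = 49 = 7² ⇒ 53 = 2² + 7².
  73: 73 − 1² = 72, 73 − 2² = 69, 73 − 3² = 64 = 8² ⇒ 73 = 3² + 8².
  Combine using the Brahmagupta–Fibonacci identity (a² + b²)(c² + d²) = (ac − bd)² + (ad + bc)² = (ac + bd)² + (ad − bc)²:
  53 · 73 = 3869: from (2² + 7²)(3² + 8²), take (2·3 − 7·8, 2·8 + 7·3) = (6 − 56, 16 + 21) = (-50, 37); dropping signs (only squares matter) gives (50, 37); check 50² + 37² = 2500 + 1369 = 3869 ✓.
  Scale by k = 3: (3·50, 3·37) = (150, 111).
Step 4: Order so x ≤ y and verify: 111² + 150² = 12321 + 22500 = 34821 = n. ✓

n = 34821 = 111² + 150² (one valid representation with x ≤ y).


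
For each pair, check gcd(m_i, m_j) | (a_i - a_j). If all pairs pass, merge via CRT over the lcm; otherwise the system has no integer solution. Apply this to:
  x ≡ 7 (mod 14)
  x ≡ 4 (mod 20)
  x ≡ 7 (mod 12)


Moduli 14, 20, 12 are not pairwise coprime, so CRT works modulo lcm(m_i) when all pairwise compatibility conditions hold.
Pairwise compatibility: gcd(m_i, m_j) must divide a_i - a_j for every pair.
Merge one congruence at a time:
  Start: x ≡ 7 (mod 14).
  Combine with x ≡ 4 (mod 20): gcd(14, 20) = 2, and 4 - 7 = -3 is NOT divisible by 2.
    ⇒ system is inconsistent (no integer solution).

No solution (the system is inconsistent).


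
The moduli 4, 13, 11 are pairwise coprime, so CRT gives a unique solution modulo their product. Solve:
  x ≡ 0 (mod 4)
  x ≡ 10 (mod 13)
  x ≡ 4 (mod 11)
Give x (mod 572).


Moduli 4, 13, 11 are pairwise coprime; by CRT there is a unique solution modulo M = 4 · 13 · 11 = 572.
Solve pairwise, accumulating the modulus:
  Start with x ≡ 0 (mod 4).
  Combine with x ≡ 10 (mod 13): since gcd(4, 13) = 1, we get a unique residue mod 52.
    Write x = 0 + 4·t and substitute into x ≡ 10 (mod 13): 4·t ≡ 10 − 0 = 10 (mod 13).
    The inverse of 4 mod 13 is 10 (since 4·10 = 40 = 3·13 + 1), so t ≡ 10·10 = 100 ≡ 9 (mod 13).
    Then x = 0 + 4·9 = 36, valid modulo lcm(4, 13) = 52: x ≡ 36 (mod 52).
  Combine with x ≡ 4 (mod 11): since gcd(52, 11) = 1, we get a unique residue mod 572.
    Write x = 36 + 52·t and substitute into x ≡ 4 (mod 11): 52·t ≡ 4 − 36 = -32 (mod 11).
    Reduce coefficients mod 11: 8·t ≡ 1 (mod 11).
    The inverse of 8 mod 11 is 7 (since 8·7 = 56 = 5·11 + 1), so t ≡ 7·1 = 7 ≡ 7 (mod 11).
    Then x = 36 + 52·7 = 400, valid modulo lcm(52, 11) = 572: x ≡ 400 (mod 572).
Verify: 400 mod 4 = 0 ✓, 400 mod 13 = 10 ✓, 400 mod 11 = 4 ✓.

x ≡ 400 (mod 572).


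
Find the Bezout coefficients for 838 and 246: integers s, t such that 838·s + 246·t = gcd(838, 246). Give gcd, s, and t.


Euclidean algorithm on (838, 246) — divide until remainder is 0:
  838 = 3 · 246 + 100
  246 = 2 · 100 + 46
  100 = 2 · 46 + 8
  46 = 5 · 8 + 6
  8 = 1 · 6 + 2
  6 = 3 · 2 + 0
gcd(838, 246) = 2.
Track Bezout coefficients alongside the remainders: start with r₀ = 838 = a·1 + b·0 (s = 1, t = 0) and r₁ = 246 = a·0 + b·1 (s = 0, t = 1); each new remainder r_{k+1} = r_{k-1} − q_k·r_k inherits s_{k+1} = s_{k-1} − q_k·s_k, t_{k+1} = t_{k-1} − q_k·t_k, so r_k = a·s_k + b·t_k at every step:
  q = 3: r = 100, s = 1 − 3·0 = 1, t = 0 − 3·1 = -3  (check: 838·1 + 246·(-3) = 100)
  q = 2: r = 46, s = 0 − 2·1 = -2, t = 1 − 2·(-3) = 7  (check: 838·(-2) + 246·7 = 46)
  q = 2: r = 8, s = 1 − 2·(-2) = 5, t = -3 − 2·7 = -17  (check: 838·5 + 246·(-17) = 8)
  q = 5: r = 6, s = -2 − 5·5 = -27, t = 7 − 5·(-17) = 92  (check: 838·(-27) + 246·92 = 6)
  q = 1: r = 2, s = 5 − 1·(-27) = 32, t = -17 − 1·92 = -109  (check: 838·32 + 246·(-109) = 2)
The row with r = 2 (the gcd) gives the Bezout coefficients s = 32, t = -109.
Result: 838 · (32) + 246 · (-109) = 2.

gcd(838, 246) = 2; s = 32, t = -109 (check: 838·32 + 246·(-109) = 2).


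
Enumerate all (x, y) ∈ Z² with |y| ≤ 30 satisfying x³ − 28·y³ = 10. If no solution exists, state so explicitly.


The equation is x³ - 28y³ = 10. For fixed y, x³ = 28·y³ + 10, so a solution requires the RHS to be a perfect cube.
Strategy: iterate y from -30 to 30, compute RHS = 28·y³ + 10, and check whether it is a (positive or negative) perfect cube.
Check small values of y:
  y = 0: RHS = 10 is not a perfect cube.
  y = 1: RHS = 38 is not a perfect cube.
  y = -1: RHS = -18 is not a perfect cube.
  y = 2: RHS = 234 is not a perfect cube.
  y = -2: RHS = -214 is not a perfect cube.
  y = 3: RHS = 766 is not a perfect cube.
  y = -3: RHS = -746 is not a perfect cube.
Continuing the search up to |y| = 30 finds no solutions either.
No (x, y) in the scanned range satisfies the equation.

No integer solutions with |y| ≤ 30.


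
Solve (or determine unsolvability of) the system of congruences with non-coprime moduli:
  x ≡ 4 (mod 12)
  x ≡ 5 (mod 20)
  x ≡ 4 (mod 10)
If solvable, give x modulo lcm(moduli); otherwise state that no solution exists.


Moduli 12, 20, 10 are not pairwise coprime, so CRT works modulo lcm(m_i) when all pairwise compatibility conditions hold.
Pairwise compatibility: gcd(m_i, m_j) must divide a_i - a_j for every pair.
Merge one congruence at a time:
  Start: x ≡ 4 (mod 12).
  Combine with x ≡ 5 (mod 20): gcd(12, 20) = 4, and 5 - 4 = 1 is NOT divisible by 4.
    ⇒ system is inconsistent (no integer solution).

No solution (the system is inconsistent).


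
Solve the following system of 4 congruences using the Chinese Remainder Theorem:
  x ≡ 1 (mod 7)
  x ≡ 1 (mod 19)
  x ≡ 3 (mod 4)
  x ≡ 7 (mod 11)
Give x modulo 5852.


Product of moduli M = 7 · 19 · 4 · 11 = 5852.
Merge one congruence at a time:
  Start: x ≡ 1 (mod 7).
  Combine with x ≡ 1 (mod 19); new modulus lcm = 133.
    Write x = 1 + 7·t and substitute into x ≡ 1 (mod 19): 7·t ≡ 1 − 1 = 0 (mod 19).
    The inverse of 7 mod 19 is 11 (since 7·11 = 77 = 4·19 + 1), so t ≡ 11·0 = 0 ≡ 0 (mod 19).
    Then x = 1 + 7·0 = 1, valid modulo lcm(7, 19) = 133: x ≡ 1 (mod 133).
  Combine with x ≡ 3 (mod 4); new modulus lcm = 532.
    Write x = 1 + 133·t and substitute into x ≡ 3 (mod 4): 133·t ≡ 3 − 1 = 2 (mod 4).
    Reduce coefficients mod 4: 1·t ≡ 2 (mod 4).
    So t ≡ 2 (mod 4).
    Then x = 1 + 133·2 = 267, valid modulo lcm(133, 4) = 532: x ≡ 267 (mod 532).
  Combine with x ≡ 7 (mod 11); new modulus lcm = 5852.
    Write x = 267 + 532·t and substitute into x ≡ 7 (mod 11): 532·t ≡ 7 − 267 = -260 (mod 11).
    Reduce coefficients mod 11: 4·t ≡ 4 (mod 11).
    The inverse of 4 mod 11 is 3 (since 4·3 = 12 = 1·11 + 1), so t ≡ 3·4 = 12 ≡ 1 (mod 11).
    Then x = 267 + 532·1 = 799, valid modulo lcm(532, 11) = 5852: x ≡ 799 (mod 5852).
Verify against each original: 799 mod 7 = 1, 799 mod 19 = 1, 799 mod 4 = 3, 799 mod 11 = 7.

x ≡ 799 (mod 5852).


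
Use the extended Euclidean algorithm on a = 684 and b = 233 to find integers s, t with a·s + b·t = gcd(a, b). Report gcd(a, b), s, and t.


Euclidean algorithm on (684, 233) — divide until remainder is 0:
  684 = 2 · 233 + 218
  233 = 1 · 218 + 15
  218 = 14 · 15 + 8
  15 = 1 · 8 + 7
  8 = 1 · 7 + 1
  7 = 7 · 1 + 0
gcd(684, 233) = 1.
Track Bezout coefficients alongside the remainders: start with r₀ = 684 = a·1 + b·0 (s = 1, t = 0) and r₁ = 233 = a·0 + b·1 (s = 0, t = 1); each new remainder r_{k+1} = r_{k-1} − q_k·r_k inherits s_{k+1} = s_{k-1} − q_k·s_k, t_{k+1} = t_{k-1} − q_k·t_k, so r_k = a·s_k + b·t_k at every step:
  q = 2: r = 218, s = 1 − 2·0 = 1, t = 0 − 2·1 = -2  (check: 684·1 + 233·(-2) = 218)
  q = 1: r = 15, s = 0 − 1·1 = -1, t = 1 − 1·(-2) = 3  (check: 684·(-1) + 233·3 = 15)
  q = 14: r = 8, s = 1 − 14·(-1) = 15, t = -2 − 14·3 = -44  (check: 684·15 + 233·(-44) = 8)
  q = 1: r = 7, s = -1 − 1·15 = -16, t = 3 − 1·(-44) = 47  (check: 684·(-16) + 233·47 = 7)
  q = 1: r = 1, s = 15 − 1·(-16) = 31, t = -44 − 1·47 = -91  (check: 684·31 + 233·(-91) = 1)
The row with r = 1 (the gcd) gives the Bezout coefficients s = 31, t = -91.
Result: 684 · (31) + 233 · (-91) = 1.

gcd(684, 233) = 1; s = 31, t = -91 (check: 684·31 + 233·(-91) = 1).


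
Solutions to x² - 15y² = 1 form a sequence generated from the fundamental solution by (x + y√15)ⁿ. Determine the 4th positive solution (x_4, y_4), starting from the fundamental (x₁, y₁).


Step 1: Find the fundamental solution (x₁, y₁) of x² - 15y² = 1.
  Expand √15 as a continued fraction. a₀ = ⌊√15⌋ = 3; iterate m_{k+1} = d_k·a_k − m_k, d_{k+1} = (15 − m_{k+1}²)/d_k, a_{k+1} = ⌊(a₀ + m_{k+1})/d_{k+1}⌋ (starting m₀ = 0, d₀ = 1), with convergents p_k = a_k·p_{k-1} + p_{k-2}, q_k = a_k·q_{k-1} + q_{k-2} (p₋₁ = 1, q₋₁ = 0):
  k = 0: a₀ = 3; p₀/q₀ = 3/1; p₀² − 15·q₀² = 9 − 15 = -6.
  k = 1: m = 3, d = 6, a = ⌊(3 + 3)/6⌋ = 1; p/q = (1·3 + 1)/(1·1 + 0) = 4/1; p² − 15·q² = 16 − 15 = 1.
  The first convergent with p² − 15·q² = 1 gives the fundamental solution (x₁, y₁) = (4, 1).
Step 2: Apply the recurrence (x_{n+1}, y_{n+1}) = (x₁x_n + 15y₁y_n, x₁y_n + y₁x_n) repeatedly.
  From (x_1, y_1) = (4, 1): x_2 = 4·4 + 15·1·1 = 31; y_2 = 4·1 + 1·4 = 8.
  From (x_2, y_2) = (31, 8): x_3 = 4·31 + 15·1·8 = 244; y_3 = 4·8 + 1·31 = 63.
  From (x_3, y_3) = (244, 63): x_4 = 4·244 + 15·1·63 = 1921; y_4 = 4·63 + 1·244 = 496.
Step 3: Verify x_4² - 15·y_4² = 3690241 - 3690240 = 1 (should be 1). ✓

(x_1, y_1) = (4, 1); (x_4, y_4) = (1921, 496).


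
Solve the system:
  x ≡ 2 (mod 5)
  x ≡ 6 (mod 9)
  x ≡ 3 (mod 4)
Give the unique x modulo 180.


Moduli 5, 9, 4 are pairwise coprime; by CRT there is a unique solution modulo M = 5 · 9 · 4 = 180.
Solve pairwise, accumulating the modulus:
  Start with x ≡ 2 (mod 5).
  Combine with x ≡ 6 (mod 9): since gcd(5, 9) = 1, we get a unique residue mod 45.
    Write x = 2 + 5·t and substitute into x ≡ 6 (mod 9): 5·t ≡ 6 − 2 = 4 (mod 9).
    The inverse of 5 mod 9 is 2 (since 5·2 = 10 = 1·9 + 1), so t ≡ 2·4 = 8 ≡ 8 (mod 9).
    Then x = 2 + 5·8 = 42, valid modulo lcm(5, 9) = 45: x ≡ 42 (mod 45).
  Combine with x ≡ 3 (mod 4): since gcd(45, 4) = 1, we get a unique residue mod 180.
    Write x = 42 + 45·t and substitute into x ≡ 3 (mod 4): 45·t ≡ 3 − 42 = -39 (mod 4).
    Reduce coefficients mod 4: 1·t ≡ 1 (mod 4).
    So t ≡ 1 (mod 4).
    Then x = 42 + 45·1 = 87, valid modulo lcm(45, 4) = 180: x ≡ 87 (mod 180).
Verify: 87 mod 5 = 2 ✓, 87 mod 9 = 6 ✓, 87 mod 4 = 3 ✓.

x ≡ 87 (mod 180).


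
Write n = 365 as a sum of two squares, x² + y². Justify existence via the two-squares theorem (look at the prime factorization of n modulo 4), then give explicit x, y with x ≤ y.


Step 1: Factor n = 365 = 5 · 73.
Step 2: Check the mod-4 condition on each prime factor: 5 ≡ 1 (mod 4), exponent 1; 73 ≡ 1 (mod 4), exponent 1.
All primes ≡ 3 (mod 4) appear to even exponent (or don't appear), so by the two-squares theorem n IS expressible as a sum of two squares.
Step 3: Build a representation. Here n = 5 · 73 is a product of primes ≡ 1 (mod 4). Each prime p ≡ 1 (mod 4) is itself a sum of two squares; find a² by testing p − a² for a perfect square:
  5: 5 − 1² = 4 = 2² ⇒ 5 = 1² + 2².
  73: 73 − 1² = 72, 73 − 2² = 69, 73 − 3² = 64 = 8² ⇒ 73 = 3² + 8².
  Combine using the Brahmagupta–Fibonacci identity (a² + b²)(c² + d²) = (ac − bd)² + (ad + bc)² = (ac + bd)² + (ad − bc)²:
  5 · 73 = 365: from (1² + 2²)(3² + 8²), take (1·3 − 2·8, 1·8 + 2·3) = (3 − 16, 8 + 6) = (-13, 14); dropping signs (only squares matter) gives (13, 14); check 13² + 14² = 169 + 196 = 365 ✓.
Step 4: Order so x ≤ y and verify: 13² + 14² = 169 + 196 = 365 = n. ✓

n = 365 = 13² + 14² (one valid representation with x ≤ y).


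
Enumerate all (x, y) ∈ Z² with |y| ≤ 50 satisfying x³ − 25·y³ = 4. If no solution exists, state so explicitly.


The equation is x³ - 25y³ = 4. For fixed y, x³ = 25·y³ + 4, so a solution requires the RHS to be a perfect cube.
Strategy: iterate y from -50 to 50, compute RHS = 25·y³ + 4, and check whether it is a (positive or negative) perfect cube.
Check small values of y:
  y = 0: RHS = 4 is not a perfect cube.
  y = 1: RHS = 29 is not a perfect cube.
  y = -1: RHS = -21 is not a perfect cube.
  y = 2: RHS = 204 is not a perfect cube.
  y = -2: RHS = -196 is not a perfect cube.
  y = 3: RHS = 679 is not a perfect cube.
  y = -3: RHS = -671 is not a perfect cube.
Continuing the search up to |y| = 50 finds no solutions either.
No (x, y) in the scanned range satisfies the equation.

No integer solutions with |y| ≤ 50.


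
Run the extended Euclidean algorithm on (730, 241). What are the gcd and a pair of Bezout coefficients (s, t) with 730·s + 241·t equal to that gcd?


Euclidean algorithm on (730, 241) — divide until remainder is 0:
  730 = 3 · 241 + 7
  241 = 34 · 7 + 3
  7 = 2 · 3 + 1
  3 = 3 · 1 + 0
gcd(730, 241) = 1.
Track Bezout coefficients alongside the remainders: start with r₀ = 730 = a·1 + b·0 (s = 1, t = 0) and r₁ = 241 = a·0 + b·1 (s = 0, t = 1); each new remainder r_{k+1} = r_{k-1} − q_k·r_k inherits s_{k+1} = s_{k-1} − q_k·s_k, t_{k+1} = t_{k-1} − q_k·t_k, so r_k = a·s_k + b·t_k at every step:
  q = 3: r = 7, s = 1 − 3·0 = 1, t = 0 − 3·1 = -3  (check: 730·1 + 241·(-3) = 7)
  q = 34: r = 3, s = 0 − 34·1 = -34, t = 1 − 34·(-3) = 103  (check: 730·(-34) + 241·103 = 3)
  q = 2: r = 1, s = 1 − 2·(-34) = 69, t = -3 − 2·103 = -209  (check: 730·69 + 241·(-209) = 1)
The row with r = 1 (the gcd) gives the Bezout coefficients s = 69, t = -209.
Result: 730 · (69) + 241 · (-209) = 1.

gcd(730, 241) = 1; s = 69, t = -209 (check: 730·69 + 241·(-209) = 1).
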